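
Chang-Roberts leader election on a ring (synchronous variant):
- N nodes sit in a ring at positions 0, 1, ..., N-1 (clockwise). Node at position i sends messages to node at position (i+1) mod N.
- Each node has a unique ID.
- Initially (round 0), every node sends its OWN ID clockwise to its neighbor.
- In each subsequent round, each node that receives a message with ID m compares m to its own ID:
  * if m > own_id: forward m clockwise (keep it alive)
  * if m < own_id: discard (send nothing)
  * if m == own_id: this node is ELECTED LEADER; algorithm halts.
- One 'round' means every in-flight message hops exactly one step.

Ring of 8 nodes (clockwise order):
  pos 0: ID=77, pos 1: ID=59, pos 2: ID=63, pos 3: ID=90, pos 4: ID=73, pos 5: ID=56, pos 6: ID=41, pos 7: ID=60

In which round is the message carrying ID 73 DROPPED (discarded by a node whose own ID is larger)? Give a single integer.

Answer: 4

Derivation:
Round 1: pos1(id59) recv 77: fwd; pos2(id63) recv 59: drop; pos3(id90) recv 63: drop; pos4(id73) recv 90: fwd; pos5(id56) recv 73: fwd; pos6(id41) recv 56: fwd; pos7(id60) recv 41: drop; pos0(id77) recv 60: drop
Round 2: pos2(id63) recv 77: fwd; pos5(id56) recv 90: fwd; pos6(id41) recv 73: fwd; pos7(id60) recv 56: drop
Round 3: pos3(id90) recv 77: drop; pos6(id41) recv 90: fwd; pos7(id60) recv 73: fwd
Round 4: pos7(id60) recv 90: fwd; pos0(id77) recv 73: drop
Round 5: pos0(id77) recv 90: fwd
Round 6: pos1(id59) recv 90: fwd
Round 7: pos2(id63) recv 90: fwd
Round 8: pos3(id90) recv 90: ELECTED
Message ID 73 originates at pos 4; dropped at pos 0 in round 4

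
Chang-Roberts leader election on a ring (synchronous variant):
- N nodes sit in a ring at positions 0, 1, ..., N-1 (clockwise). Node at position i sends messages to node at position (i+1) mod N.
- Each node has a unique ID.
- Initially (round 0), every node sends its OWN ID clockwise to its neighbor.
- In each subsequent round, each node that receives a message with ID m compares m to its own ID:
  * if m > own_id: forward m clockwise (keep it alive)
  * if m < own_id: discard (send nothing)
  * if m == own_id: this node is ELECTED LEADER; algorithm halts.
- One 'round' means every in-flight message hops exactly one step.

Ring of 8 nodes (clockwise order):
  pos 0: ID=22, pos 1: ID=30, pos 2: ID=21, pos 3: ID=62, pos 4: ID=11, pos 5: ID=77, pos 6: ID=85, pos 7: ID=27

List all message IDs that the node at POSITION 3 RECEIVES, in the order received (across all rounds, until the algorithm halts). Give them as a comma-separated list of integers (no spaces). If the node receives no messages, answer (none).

Round 1: pos1(id30) recv 22: drop; pos2(id21) recv 30: fwd; pos3(id62) recv 21: drop; pos4(id11) recv 62: fwd; pos5(id77) recv 11: drop; pos6(id85) recv 77: drop; pos7(id27) recv 85: fwd; pos0(id22) recv 27: fwd
Round 2: pos3(id62) recv 30: drop; pos5(id77) recv 62: drop; pos0(id22) recv 85: fwd; pos1(id30) recv 27: drop
Round 3: pos1(id30) recv 85: fwd
Round 4: pos2(id21) recv 85: fwd
Round 5: pos3(id62) recv 85: fwd
Round 6: pos4(id11) recv 85: fwd
Round 7: pos5(id77) recv 85: fwd
Round 8: pos6(id85) recv 85: ELECTED

Answer: 21,30,85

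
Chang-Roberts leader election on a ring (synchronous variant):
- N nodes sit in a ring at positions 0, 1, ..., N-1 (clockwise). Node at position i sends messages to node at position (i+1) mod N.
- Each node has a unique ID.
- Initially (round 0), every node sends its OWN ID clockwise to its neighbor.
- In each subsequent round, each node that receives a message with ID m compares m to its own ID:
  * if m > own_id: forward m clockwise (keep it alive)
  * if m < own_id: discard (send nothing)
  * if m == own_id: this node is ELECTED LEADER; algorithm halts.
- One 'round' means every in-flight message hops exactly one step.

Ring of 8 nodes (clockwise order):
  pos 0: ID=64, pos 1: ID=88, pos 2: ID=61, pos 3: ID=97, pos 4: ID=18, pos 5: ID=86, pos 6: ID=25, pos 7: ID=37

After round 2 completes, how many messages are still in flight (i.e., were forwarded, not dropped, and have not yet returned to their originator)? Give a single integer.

Round 1: pos1(id88) recv 64: drop; pos2(id61) recv 88: fwd; pos3(id97) recv 61: drop; pos4(id18) recv 97: fwd; pos5(id86) recv 18: drop; pos6(id25) recv 86: fwd; pos7(id37) recv 25: drop; pos0(id64) recv 37: drop
Round 2: pos3(id97) recv 88: drop; pos5(id86) recv 97: fwd; pos7(id37) recv 86: fwd
After round 2: 2 messages still in flight

Answer: 2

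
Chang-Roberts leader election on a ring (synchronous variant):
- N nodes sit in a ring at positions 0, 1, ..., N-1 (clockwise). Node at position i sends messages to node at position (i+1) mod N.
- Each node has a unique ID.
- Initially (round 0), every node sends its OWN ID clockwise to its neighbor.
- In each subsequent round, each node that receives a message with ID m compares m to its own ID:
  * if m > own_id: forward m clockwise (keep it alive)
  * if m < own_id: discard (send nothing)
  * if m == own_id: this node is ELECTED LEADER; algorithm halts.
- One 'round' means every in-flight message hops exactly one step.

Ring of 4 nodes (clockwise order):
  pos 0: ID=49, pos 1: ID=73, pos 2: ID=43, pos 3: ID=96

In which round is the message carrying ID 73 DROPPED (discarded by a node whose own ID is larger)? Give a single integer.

Answer: 2

Derivation:
Round 1: pos1(id73) recv 49: drop; pos2(id43) recv 73: fwd; pos3(id96) recv 43: drop; pos0(id49) recv 96: fwd
Round 2: pos3(id96) recv 73: drop; pos1(id73) recv 96: fwd
Round 3: pos2(id43) recv 96: fwd
Round 4: pos3(id96) recv 96: ELECTED
Message ID 73 originates at pos 1; dropped at pos 3 in round 2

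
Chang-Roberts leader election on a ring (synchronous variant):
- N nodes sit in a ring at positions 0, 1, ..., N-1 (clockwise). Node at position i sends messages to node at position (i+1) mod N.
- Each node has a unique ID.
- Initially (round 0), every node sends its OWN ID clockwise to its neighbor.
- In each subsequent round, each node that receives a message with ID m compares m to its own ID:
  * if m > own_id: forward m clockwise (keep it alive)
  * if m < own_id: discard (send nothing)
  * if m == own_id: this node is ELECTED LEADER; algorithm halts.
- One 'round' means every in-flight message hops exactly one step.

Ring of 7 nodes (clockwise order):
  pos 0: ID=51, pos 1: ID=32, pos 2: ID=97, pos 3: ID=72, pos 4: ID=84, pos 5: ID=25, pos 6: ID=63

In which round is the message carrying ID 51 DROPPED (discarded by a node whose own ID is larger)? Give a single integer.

Answer: 2

Derivation:
Round 1: pos1(id32) recv 51: fwd; pos2(id97) recv 32: drop; pos3(id72) recv 97: fwd; pos4(id84) recv 72: drop; pos5(id25) recv 84: fwd; pos6(id63) recv 25: drop; pos0(id51) recv 63: fwd
Round 2: pos2(id97) recv 51: drop; pos4(id84) recv 97: fwd; pos6(id63) recv 84: fwd; pos1(id32) recv 63: fwd
Round 3: pos5(id25) recv 97: fwd; pos0(id51) recv 84: fwd; pos2(id97) recv 63: drop
Round 4: pos6(id63) recv 97: fwd; pos1(id32) recv 84: fwd
Round 5: pos0(id51) recv 97: fwd; pos2(id97) recv 84: drop
Round 6: pos1(id32) recv 97: fwd
Round 7: pos2(id97) recv 97: ELECTED
Message ID 51 originates at pos 0; dropped at pos 2 in round 2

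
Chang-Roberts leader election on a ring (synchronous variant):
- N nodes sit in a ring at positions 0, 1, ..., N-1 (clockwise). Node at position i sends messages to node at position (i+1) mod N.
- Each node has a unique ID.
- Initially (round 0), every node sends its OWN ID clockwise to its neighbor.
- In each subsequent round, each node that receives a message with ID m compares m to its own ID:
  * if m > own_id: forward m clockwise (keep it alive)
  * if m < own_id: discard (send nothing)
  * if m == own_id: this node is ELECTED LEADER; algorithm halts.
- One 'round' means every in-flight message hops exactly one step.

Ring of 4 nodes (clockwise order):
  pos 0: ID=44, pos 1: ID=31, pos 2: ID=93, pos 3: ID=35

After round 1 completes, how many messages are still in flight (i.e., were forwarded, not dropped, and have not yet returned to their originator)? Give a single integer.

Round 1: pos1(id31) recv 44: fwd; pos2(id93) recv 31: drop; pos3(id35) recv 93: fwd; pos0(id44) recv 35: drop
After round 1: 2 messages still in flight

Answer: 2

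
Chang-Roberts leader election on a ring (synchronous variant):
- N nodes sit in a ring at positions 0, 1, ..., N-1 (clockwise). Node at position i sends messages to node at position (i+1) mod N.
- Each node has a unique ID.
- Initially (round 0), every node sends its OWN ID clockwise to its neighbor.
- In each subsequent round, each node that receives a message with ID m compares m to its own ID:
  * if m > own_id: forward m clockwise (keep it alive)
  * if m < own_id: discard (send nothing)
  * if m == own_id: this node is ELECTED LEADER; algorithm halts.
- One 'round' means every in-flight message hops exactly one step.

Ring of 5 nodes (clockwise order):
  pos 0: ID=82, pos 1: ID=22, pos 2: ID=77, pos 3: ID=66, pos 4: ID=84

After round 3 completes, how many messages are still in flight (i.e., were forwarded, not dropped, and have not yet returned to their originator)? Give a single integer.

Round 1: pos1(id22) recv 82: fwd; pos2(id77) recv 22: drop; pos3(id66) recv 77: fwd; pos4(id84) recv 66: drop; pos0(id82) recv 84: fwd
Round 2: pos2(id77) recv 82: fwd; pos4(id84) recv 77: drop; pos1(id22) recv 84: fwd
Round 3: pos3(id66) recv 82: fwd; pos2(id77) recv 84: fwd
After round 3: 2 messages still in flight

Answer: 2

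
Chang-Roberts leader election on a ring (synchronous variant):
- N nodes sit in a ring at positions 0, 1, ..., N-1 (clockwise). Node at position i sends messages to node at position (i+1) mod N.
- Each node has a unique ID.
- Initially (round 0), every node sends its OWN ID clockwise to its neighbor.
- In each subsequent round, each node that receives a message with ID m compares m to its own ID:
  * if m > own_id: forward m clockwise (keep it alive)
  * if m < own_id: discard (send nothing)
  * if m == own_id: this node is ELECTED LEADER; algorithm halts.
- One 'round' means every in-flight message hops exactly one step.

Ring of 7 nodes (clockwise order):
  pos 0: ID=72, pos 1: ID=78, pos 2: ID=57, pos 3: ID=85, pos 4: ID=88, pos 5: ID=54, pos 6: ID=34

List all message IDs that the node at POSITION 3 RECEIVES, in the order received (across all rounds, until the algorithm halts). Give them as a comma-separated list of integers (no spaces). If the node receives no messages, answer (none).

Round 1: pos1(id78) recv 72: drop; pos2(id57) recv 78: fwd; pos3(id85) recv 57: drop; pos4(id88) recv 85: drop; pos5(id54) recv 88: fwd; pos6(id34) recv 54: fwd; pos0(id72) recv 34: drop
Round 2: pos3(id85) recv 78: drop; pos6(id34) recv 88: fwd; pos0(id72) recv 54: drop
Round 3: pos0(id72) recv 88: fwd
Round 4: pos1(id78) recv 88: fwd
Round 5: pos2(id57) recv 88: fwd
Round 6: pos3(id85) recv 88: fwd
Round 7: pos4(id88) recv 88: ELECTED

Answer: 57,78,88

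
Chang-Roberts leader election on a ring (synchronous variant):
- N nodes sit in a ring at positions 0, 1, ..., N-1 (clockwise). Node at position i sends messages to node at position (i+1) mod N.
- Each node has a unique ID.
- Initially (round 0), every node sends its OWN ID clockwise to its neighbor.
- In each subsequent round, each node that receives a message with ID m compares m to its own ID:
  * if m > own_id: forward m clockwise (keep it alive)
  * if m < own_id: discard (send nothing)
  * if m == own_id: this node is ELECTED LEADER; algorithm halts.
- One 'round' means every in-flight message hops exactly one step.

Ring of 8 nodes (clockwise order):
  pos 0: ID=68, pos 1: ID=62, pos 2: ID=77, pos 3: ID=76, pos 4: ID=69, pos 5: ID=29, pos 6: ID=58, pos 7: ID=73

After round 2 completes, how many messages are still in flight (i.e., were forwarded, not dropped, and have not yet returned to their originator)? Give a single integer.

Round 1: pos1(id62) recv 68: fwd; pos2(id77) recv 62: drop; pos3(id76) recv 77: fwd; pos4(id69) recv 76: fwd; pos5(id29) recv 69: fwd; pos6(id58) recv 29: drop; pos7(id73) recv 58: drop; pos0(id68) recv 73: fwd
Round 2: pos2(id77) recv 68: drop; pos4(id69) recv 77: fwd; pos5(id29) recv 76: fwd; pos6(id58) recv 69: fwd; pos1(id62) recv 73: fwd
After round 2: 4 messages still in flight

Answer: 4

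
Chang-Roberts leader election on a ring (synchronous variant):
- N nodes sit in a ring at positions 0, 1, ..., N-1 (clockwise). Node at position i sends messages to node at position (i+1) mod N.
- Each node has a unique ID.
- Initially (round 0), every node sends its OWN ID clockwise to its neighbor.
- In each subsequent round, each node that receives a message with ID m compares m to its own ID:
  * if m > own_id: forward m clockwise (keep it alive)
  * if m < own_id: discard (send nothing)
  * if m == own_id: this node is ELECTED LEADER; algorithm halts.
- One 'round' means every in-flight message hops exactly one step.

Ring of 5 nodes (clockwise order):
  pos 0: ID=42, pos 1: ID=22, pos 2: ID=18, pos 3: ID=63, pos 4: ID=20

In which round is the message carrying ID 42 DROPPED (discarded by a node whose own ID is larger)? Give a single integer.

Round 1: pos1(id22) recv 42: fwd; pos2(id18) recv 22: fwd; pos3(id63) recv 18: drop; pos4(id20) recv 63: fwd; pos0(id42) recv 20: drop
Round 2: pos2(id18) recv 42: fwd; pos3(id63) recv 22: drop; pos0(id42) recv 63: fwd
Round 3: pos3(id63) recv 42: drop; pos1(id22) recv 63: fwd
Round 4: pos2(id18) recv 63: fwd
Round 5: pos3(id63) recv 63: ELECTED
Message ID 42 originates at pos 0; dropped at pos 3 in round 3

Answer: 3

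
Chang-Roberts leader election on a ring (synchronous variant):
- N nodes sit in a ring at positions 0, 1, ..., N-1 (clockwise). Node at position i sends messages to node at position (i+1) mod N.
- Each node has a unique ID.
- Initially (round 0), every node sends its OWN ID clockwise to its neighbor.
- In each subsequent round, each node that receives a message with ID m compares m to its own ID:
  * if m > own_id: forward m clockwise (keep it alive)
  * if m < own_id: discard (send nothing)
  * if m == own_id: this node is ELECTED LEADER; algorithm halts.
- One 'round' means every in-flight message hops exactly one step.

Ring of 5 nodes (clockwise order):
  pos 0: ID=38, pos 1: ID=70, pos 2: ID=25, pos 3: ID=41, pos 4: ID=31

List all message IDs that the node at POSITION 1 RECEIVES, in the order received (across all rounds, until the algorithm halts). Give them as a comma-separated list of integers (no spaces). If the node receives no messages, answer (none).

Round 1: pos1(id70) recv 38: drop; pos2(id25) recv 70: fwd; pos3(id41) recv 25: drop; pos4(id31) recv 41: fwd; pos0(id38) recv 31: drop
Round 2: pos3(id41) recv 70: fwd; pos0(id38) recv 41: fwd
Round 3: pos4(id31) recv 70: fwd; pos1(id70) recv 41: drop
Round 4: pos0(id38) recv 70: fwd
Round 5: pos1(id70) recv 70: ELECTED

Answer: 38,41,70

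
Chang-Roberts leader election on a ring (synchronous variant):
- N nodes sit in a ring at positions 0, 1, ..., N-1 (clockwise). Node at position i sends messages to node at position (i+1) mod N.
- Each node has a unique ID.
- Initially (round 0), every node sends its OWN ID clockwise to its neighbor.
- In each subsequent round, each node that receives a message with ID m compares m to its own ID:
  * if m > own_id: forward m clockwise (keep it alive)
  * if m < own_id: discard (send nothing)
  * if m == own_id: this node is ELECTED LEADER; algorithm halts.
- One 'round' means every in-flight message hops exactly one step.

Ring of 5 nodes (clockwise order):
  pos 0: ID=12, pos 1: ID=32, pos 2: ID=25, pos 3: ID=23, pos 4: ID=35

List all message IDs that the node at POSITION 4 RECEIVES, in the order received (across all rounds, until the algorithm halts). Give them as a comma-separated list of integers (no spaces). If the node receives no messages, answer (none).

Round 1: pos1(id32) recv 12: drop; pos2(id25) recv 32: fwd; pos3(id23) recv 25: fwd; pos4(id35) recv 23: drop; pos0(id12) recv 35: fwd
Round 2: pos3(id23) recv 32: fwd; pos4(id35) recv 25: drop; pos1(id32) recv 35: fwd
Round 3: pos4(id35) recv 32: drop; pos2(id25) recv 35: fwd
Round 4: pos3(id23) recv 35: fwd
Round 5: pos4(id35) recv 35: ELECTED

Answer: 23,25,32,35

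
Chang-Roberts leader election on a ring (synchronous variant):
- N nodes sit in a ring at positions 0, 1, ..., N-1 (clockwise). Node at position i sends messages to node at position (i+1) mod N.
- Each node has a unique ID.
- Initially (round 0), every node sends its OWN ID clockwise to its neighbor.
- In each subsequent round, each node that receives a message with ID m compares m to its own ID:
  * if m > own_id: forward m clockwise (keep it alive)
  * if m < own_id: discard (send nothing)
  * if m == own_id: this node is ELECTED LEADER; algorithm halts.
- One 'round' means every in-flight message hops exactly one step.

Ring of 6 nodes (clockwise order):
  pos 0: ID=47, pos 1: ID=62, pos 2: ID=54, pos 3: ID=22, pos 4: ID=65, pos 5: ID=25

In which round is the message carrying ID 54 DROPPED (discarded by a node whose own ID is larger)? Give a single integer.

Answer: 2

Derivation:
Round 1: pos1(id62) recv 47: drop; pos2(id54) recv 62: fwd; pos3(id22) recv 54: fwd; pos4(id65) recv 22: drop; pos5(id25) recv 65: fwd; pos0(id47) recv 25: drop
Round 2: pos3(id22) recv 62: fwd; pos4(id65) recv 54: drop; pos0(id47) recv 65: fwd
Round 3: pos4(id65) recv 62: drop; pos1(id62) recv 65: fwd
Round 4: pos2(id54) recv 65: fwd
Round 5: pos3(id22) recv 65: fwd
Round 6: pos4(id65) recv 65: ELECTED
Message ID 54 originates at pos 2; dropped at pos 4 in round 2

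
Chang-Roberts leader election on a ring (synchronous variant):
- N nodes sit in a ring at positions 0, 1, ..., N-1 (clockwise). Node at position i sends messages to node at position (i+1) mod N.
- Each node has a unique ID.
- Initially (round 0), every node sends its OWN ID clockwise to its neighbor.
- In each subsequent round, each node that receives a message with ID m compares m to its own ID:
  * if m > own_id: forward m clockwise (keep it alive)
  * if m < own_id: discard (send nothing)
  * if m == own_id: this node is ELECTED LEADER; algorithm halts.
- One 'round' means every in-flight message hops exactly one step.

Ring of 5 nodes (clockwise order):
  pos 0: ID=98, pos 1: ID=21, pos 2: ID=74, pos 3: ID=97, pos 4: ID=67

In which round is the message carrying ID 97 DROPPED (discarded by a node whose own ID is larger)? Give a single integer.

Round 1: pos1(id21) recv 98: fwd; pos2(id74) recv 21: drop; pos3(id97) recv 74: drop; pos4(id67) recv 97: fwd; pos0(id98) recv 67: drop
Round 2: pos2(id74) recv 98: fwd; pos0(id98) recv 97: drop
Round 3: pos3(id97) recv 98: fwd
Round 4: pos4(id67) recv 98: fwd
Round 5: pos0(id98) recv 98: ELECTED
Message ID 97 originates at pos 3; dropped at pos 0 in round 2

Answer: 2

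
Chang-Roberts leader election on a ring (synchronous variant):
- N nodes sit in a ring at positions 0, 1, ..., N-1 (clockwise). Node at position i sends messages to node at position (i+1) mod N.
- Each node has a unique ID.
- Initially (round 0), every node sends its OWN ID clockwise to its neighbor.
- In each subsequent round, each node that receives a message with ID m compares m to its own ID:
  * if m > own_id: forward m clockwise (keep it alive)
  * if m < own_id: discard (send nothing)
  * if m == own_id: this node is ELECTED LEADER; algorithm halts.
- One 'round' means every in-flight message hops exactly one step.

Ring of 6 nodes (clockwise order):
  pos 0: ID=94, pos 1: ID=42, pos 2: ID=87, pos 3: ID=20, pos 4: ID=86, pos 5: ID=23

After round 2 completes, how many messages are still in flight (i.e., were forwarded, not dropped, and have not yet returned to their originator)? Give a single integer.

Round 1: pos1(id42) recv 94: fwd; pos2(id87) recv 42: drop; pos3(id20) recv 87: fwd; pos4(id86) recv 20: drop; pos5(id23) recv 86: fwd; pos0(id94) recv 23: drop
Round 2: pos2(id87) recv 94: fwd; pos4(id86) recv 87: fwd; pos0(id94) recv 86: drop
After round 2: 2 messages still in flight

Answer: 2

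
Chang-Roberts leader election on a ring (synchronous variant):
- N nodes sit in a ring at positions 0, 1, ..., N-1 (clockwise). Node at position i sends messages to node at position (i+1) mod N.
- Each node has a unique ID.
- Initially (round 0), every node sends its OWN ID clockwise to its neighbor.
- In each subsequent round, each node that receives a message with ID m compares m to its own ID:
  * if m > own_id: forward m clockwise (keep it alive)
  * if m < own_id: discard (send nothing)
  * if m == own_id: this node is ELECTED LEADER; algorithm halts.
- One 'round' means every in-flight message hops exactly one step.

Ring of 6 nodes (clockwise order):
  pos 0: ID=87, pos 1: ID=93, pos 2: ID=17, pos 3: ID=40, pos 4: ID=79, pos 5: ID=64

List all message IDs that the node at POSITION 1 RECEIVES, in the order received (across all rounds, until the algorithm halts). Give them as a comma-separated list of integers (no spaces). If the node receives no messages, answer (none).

Answer: 87,93

Derivation:
Round 1: pos1(id93) recv 87: drop; pos2(id17) recv 93: fwd; pos3(id40) recv 17: drop; pos4(id79) recv 40: drop; pos5(id64) recv 79: fwd; pos0(id87) recv 64: drop
Round 2: pos3(id40) recv 93: fwd; pos0(id87) recv 79: drop
Round 3: pos4(id79) recv 93: fwd
Round 4: pos5(id64) recv 93: fwd
Round 5: pos0(id87) recv 93: fwd
Round 6: pos1(id93) recv 93: ELECTED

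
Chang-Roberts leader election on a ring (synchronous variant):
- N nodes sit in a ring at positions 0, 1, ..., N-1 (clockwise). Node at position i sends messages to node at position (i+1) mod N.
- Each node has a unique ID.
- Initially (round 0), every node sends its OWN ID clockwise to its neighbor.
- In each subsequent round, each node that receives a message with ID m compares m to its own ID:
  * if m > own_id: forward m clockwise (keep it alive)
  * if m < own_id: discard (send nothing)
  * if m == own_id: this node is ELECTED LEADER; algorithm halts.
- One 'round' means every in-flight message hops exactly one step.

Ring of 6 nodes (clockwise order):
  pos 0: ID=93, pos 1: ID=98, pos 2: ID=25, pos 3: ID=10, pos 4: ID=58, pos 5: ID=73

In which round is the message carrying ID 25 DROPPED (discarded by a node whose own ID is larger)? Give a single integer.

Answer: 2

Derivation:
Round 1: pos1(id98) recv 93: drop; pos2(id25) recv 98: fwd; pos3(id10) recv 25: fwd; pos4(id58) recv 10: drop; pos5(id73) recv 58: drop; pos0(id93) recv 73: drop
Round 2: pos3(id10) recv 98: fwd; pos4(id58) recv 25: drop
Round 3: pos4(id58) recv 98: fwd
Round 4: pos5(id73) recv 98: fwd
Round 5: pos0(id93) recv 98: fwd
Round 6: pos1(id98) recv 98: ELECTED
Message ID 25 originates at pos 2; dropped at pos 4 in round 2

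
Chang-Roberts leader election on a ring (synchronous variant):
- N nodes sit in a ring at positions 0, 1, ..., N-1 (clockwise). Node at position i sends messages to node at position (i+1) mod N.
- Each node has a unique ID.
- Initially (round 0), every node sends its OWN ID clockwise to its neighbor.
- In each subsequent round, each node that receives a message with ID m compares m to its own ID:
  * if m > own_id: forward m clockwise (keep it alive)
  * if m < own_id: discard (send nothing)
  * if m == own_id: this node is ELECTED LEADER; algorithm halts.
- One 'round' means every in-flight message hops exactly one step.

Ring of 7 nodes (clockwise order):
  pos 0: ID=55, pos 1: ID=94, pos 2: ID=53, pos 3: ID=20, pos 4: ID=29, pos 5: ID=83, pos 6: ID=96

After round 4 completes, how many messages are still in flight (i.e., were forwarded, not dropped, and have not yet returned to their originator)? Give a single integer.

Answer: 2

Derivation:
Round 1: pos1(id94) recv 55: drop; pos2(id53) recv 94: fwd; pos3(id20) recv 53: fwd; pos4(id29) recv 20: drop; pos5(id83) recv 29: drop; pos6(id96) recv 83: drop; pos0(id55) recv 96: fwd
Round 2: pos3(id20) recv 94: fwd; pos4(id29) recv 53: fwd; pos1(id94) recv 96: fwd
Round 3: pos4(id29) recv 94: fwd; pos5(id83) recv 53: drop; pos2(id53) recv 96: fwd
Round 4: pos5(id83) recv 94: fwd; pos3(id20) recv 96: fwd
After round 4: 2 messages still in flight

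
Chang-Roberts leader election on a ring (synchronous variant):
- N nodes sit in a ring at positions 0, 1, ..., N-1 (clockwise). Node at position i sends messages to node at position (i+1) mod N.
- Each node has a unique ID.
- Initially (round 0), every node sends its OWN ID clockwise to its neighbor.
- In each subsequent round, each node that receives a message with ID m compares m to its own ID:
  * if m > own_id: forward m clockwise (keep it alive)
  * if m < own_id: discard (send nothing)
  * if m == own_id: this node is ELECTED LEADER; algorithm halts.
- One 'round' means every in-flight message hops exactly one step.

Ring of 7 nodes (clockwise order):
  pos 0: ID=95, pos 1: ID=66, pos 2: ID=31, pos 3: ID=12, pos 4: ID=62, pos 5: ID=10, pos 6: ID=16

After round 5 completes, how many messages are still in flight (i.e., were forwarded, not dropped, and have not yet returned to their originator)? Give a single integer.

Round 1: pos1(id66) recv 95: fwd; pos2(id31) recv 66: fwd; pos3(id12) recv 31: fwd; pos4(id62) recv 12: drop; pos5(id10) recv 62: fwd; pos6(id16) recv 10: drop; pos0(id95) recv 16: drop
Round 2: pos2(id31) recv 95: fwd; pos3(id12) recv 66: fwd; pos4(id62) recv 31: drop; pos6(id16) recv 62: fwd
Round 3: pos3(id12) recv 95: fwd; pos4(id62) recv 66: fwd; pos0(id95) recv 62: drop
Round 4: pos4(id62) recv 95: fwd; pos5(id10) recv 66: fwd
Round 5: pos5(id10) recv 95: fwd; pos6(id16) recv 66: fwd
After round 5: 2 messages still in flight

Answer: 2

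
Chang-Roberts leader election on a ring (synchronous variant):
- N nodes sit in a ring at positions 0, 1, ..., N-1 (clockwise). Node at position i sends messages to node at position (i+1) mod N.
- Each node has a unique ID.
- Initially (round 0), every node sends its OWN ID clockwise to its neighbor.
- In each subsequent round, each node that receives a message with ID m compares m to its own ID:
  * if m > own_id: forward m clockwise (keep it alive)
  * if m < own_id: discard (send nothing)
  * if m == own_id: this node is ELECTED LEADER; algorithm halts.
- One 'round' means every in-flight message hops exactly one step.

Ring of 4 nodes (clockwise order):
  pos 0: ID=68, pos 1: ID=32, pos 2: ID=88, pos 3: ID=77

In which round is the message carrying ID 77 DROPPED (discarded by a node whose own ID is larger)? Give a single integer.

Answer: 3

Derivation:
Round 1: pos1(id32) recv 68: fwd; pos2(id88) recv 32: drop; pos3(id77) recv 88: fwd; pos0(id68) recv 77: fwd
Round 2: pos2(id88) recv 68: drop; pos0(id68) recv 88: fwd; pos1(id32) recv 77: fwd
Round 3: pos1(id32) recv 88: fwd; pos2(id88) recv 77: drop
Round 4: pos2(id88) recv 88: ELECTED
Message ID 77 originates at pos 3; dropped at pos 2 in round 3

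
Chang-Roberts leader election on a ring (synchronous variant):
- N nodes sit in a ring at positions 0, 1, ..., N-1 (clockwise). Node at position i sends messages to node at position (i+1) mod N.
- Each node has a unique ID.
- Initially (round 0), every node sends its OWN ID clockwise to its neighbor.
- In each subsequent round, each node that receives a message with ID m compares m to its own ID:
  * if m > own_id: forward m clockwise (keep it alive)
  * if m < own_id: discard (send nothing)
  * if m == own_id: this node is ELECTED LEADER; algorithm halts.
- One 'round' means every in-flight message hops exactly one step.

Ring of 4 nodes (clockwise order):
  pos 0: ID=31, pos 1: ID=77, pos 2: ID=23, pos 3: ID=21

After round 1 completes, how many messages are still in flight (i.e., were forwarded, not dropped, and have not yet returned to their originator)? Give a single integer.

Round 1: pos1(id77) recv 31: drop; pos2(id23) recv 77: fwd; pos3(id21) recv 23: fwd; pos0(id31) recv 21: drop
After round 1: 2 messages still in flight

Answer: 2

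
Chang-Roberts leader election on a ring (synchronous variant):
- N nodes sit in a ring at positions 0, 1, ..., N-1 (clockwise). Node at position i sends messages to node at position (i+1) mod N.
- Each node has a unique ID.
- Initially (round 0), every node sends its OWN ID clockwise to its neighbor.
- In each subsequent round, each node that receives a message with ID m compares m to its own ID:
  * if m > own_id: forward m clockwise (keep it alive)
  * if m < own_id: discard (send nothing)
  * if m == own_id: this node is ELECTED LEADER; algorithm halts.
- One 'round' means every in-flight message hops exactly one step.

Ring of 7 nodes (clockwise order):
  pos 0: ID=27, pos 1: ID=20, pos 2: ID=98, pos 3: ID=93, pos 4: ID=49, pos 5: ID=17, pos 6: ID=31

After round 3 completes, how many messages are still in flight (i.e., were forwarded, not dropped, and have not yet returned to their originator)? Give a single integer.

Answer: 3

Derivation:
Round 1: pos1(id20) recv 27: fwd; pos2(id98) recv 20: drop; pos3(id93) recv 98: fwd; pos4(id49) recv 93: fwd; pos5(id17) recv 49: fwd; pos6(id31) recv 17: drop; pos0(id27) recv 31: fwd
Round 2: pos2(id98) recv 27: drop; pos4(id49) recv 98: fwd; pos5(id17) recv 93: fwd; pos6(id31) recv 49: fwd; pos1(id20) recv 31: fwd
Round 3: pos5(id17) recv 98: fwd; pos6(id31) recv 93: fwd; pos0(id27) recv 49: fwd; pos2(id98) recv 31: drop
After round 3: 3 messages still in flight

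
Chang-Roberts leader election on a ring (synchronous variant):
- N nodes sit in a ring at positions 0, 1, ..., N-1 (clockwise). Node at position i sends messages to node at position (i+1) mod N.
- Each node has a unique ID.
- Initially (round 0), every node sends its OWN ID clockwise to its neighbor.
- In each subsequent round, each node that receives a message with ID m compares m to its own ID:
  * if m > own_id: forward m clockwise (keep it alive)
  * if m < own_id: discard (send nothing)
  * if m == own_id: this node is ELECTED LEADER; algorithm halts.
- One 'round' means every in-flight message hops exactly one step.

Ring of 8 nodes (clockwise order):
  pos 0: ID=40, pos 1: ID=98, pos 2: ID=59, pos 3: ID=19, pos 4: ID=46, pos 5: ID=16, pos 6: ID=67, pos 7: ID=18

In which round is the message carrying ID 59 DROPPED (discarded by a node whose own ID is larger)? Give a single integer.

Answer: 4

Derivation:
Round 1: pos1(id98) recv 40: drop; pos2(id59) recv 98: fwd; pos3(id19) recv 59: fwd; pos4(id46) recv 19: drop; pos5(id16) recv 46: fwd; pos6(id67) recv 16: drop; pos7(id18) recv 67: fwd; pos0(id40) recv 18: drop
Round 2: pos3(id19) recv 98: fwd; pos4(id46) recv 59: fwd; pos6(id67) recv 46: drop; pos0(id40) recv 67: fwd
Round 3: pos4(id46) recv 98: fwd; pos5(id16) recv 59: fwd; pos1(id98) recv 67: drop
Round 4: pos5(id16) recv 98: fwd; pos6(id67) recv 59: drop
Round 5: pos6(id67) recv 98: fwd
Round 6: pos7(id18) recv 98: fwd
Round 7: pos0(id40) recv 98: fwd
Round 8: pos1(id98) recv 98: ELECTED
Message ID 59 originates at pos 2; dropped at pos 6 in round 4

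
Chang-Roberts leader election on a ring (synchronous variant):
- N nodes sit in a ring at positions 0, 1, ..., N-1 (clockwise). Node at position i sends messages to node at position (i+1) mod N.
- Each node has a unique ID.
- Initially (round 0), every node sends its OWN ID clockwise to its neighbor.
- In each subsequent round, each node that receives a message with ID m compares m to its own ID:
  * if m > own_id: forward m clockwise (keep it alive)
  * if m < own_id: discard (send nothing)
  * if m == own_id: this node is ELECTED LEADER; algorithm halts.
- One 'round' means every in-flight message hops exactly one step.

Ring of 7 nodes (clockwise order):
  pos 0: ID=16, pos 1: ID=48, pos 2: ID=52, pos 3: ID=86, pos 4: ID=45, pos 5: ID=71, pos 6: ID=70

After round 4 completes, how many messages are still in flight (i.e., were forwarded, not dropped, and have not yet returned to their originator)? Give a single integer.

Round 1: pos1(id48) recv 16: drop; pos2(id52) recv 48: drop; pos3(id86) recv 52: drop; pos4(id45) recv 86: fwd; pos5(id71) recv 45: drop; pos6(id70) recv 71: fwd; pos0(id16) recv 70: fwd
Round 2: pos5(id71) recv 86: fwd; pos0(id16) recv 71: fwd; pos1(id48) recv 70: fwd
Round 3: pos6(id70) recv 86: fwd; pos1(id48) recv 71: fwd; pos2(id52) recv 70: fwd
Round 4: pos0(id16) recv 86: fwd; pos2(id52) recv 71: fwd; pos3(id86) recv 70: drop
After round 4: 2 messages still in flight

Answer: 2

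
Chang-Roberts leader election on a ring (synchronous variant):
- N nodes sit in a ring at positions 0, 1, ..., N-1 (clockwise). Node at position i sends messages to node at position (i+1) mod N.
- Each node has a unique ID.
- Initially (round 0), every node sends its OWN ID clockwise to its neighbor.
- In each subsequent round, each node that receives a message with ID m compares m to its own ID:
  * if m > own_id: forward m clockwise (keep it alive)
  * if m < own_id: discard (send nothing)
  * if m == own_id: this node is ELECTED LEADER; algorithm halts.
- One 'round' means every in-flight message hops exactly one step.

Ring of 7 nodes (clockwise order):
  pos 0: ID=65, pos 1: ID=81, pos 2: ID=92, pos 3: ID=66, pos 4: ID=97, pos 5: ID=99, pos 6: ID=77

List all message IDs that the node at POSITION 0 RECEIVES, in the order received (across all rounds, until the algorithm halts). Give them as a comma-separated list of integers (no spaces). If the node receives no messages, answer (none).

Round 1: pos1(id81) recv 65: drop; pos2(id92) recv 81: drop; pos3(id66) recv 92: fwd; pos4(id97) recv 66: drop; pos5(id99) recv 97: drop; pos6(id77) recv 99: fwd; pos0(id65) recv 77: fwd
Round 2: pos4(id97) recv 92: drop; pos0(id65) recv 99: fwd; pos1(id81) recv 77: drop
Round 3: pos1(id81) recv 99: fwd
Round 4: pos2(id92) recv 99: fwd
Round 5: pos3(id66) recv 99: fwd
Round 6: pos4(id97) recv 99: fwd
Round 7: pos5(id99) recv 99: ELECTED

Answer: 77,99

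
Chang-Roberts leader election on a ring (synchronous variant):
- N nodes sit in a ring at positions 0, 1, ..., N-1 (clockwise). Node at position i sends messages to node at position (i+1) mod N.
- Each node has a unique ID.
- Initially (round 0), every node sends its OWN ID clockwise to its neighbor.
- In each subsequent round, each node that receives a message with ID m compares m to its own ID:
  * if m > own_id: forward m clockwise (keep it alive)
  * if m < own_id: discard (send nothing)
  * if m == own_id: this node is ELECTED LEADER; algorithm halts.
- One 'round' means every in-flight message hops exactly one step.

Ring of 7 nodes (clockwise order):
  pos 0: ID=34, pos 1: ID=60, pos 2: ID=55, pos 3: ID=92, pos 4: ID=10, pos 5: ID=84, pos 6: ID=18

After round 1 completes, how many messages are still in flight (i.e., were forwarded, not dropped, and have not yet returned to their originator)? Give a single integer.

Round 1: pos1(id60) recv 34: drop; pos2(id55) recv 60: fwd; pos3(id92) recv 55: drop; pos4(id10) recv 92: fwd; pos5(id84) recv 10: drop; pos6(id18) recv 84: fwd; pos0(id34) recv 18: drop
After round 1: 3 messages still in flight

Answer: 3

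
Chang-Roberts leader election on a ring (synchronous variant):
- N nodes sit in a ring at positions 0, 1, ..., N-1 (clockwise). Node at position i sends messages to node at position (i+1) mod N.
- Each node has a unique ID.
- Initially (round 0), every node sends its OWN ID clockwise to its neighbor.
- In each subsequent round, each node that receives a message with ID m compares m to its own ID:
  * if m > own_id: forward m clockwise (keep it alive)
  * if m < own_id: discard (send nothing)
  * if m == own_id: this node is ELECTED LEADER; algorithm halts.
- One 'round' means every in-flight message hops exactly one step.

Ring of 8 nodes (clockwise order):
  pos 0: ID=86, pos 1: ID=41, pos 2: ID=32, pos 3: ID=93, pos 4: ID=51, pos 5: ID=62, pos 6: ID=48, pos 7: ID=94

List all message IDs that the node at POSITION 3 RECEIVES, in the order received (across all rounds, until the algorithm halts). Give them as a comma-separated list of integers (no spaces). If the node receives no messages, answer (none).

Round 1: pos1(id41) recv 86: fwd; pos2(id32) recv 41: fwd; pos3(id93) recv 32: drop; pos4(id51) recv 93: fwd; pos5(id62) recv 51: drop; pos6(id48) recv 62: fwd; pos7(id94) recv 48: drop; pos0(id86) recv 94: fwd
Round 2: pos2(id32) recv 86: fwd; pos3(id93) recv 41: drop; pos5(id62) recv 93: fwd; pos7(id94) recv 62: drop; pos1(id41) recv 94: fwd
Round 3: pos3(id93) recv 86: drop; pos6(id48) recv 93: fwd; pos2(id32) recv 94: fwd
Round 4: pos7(id94) recv 93: drop; pos3(id93) recv 94: fwd
Round 5: pos4(id51) recv 94: fwd
Round 6: pos5(id62) recv 94: fwd
Round 7: pos6(id48) recv 94: fwd
Round 8: pos7(id94) recv 94: ELECTED

Answer: 32,41,86,94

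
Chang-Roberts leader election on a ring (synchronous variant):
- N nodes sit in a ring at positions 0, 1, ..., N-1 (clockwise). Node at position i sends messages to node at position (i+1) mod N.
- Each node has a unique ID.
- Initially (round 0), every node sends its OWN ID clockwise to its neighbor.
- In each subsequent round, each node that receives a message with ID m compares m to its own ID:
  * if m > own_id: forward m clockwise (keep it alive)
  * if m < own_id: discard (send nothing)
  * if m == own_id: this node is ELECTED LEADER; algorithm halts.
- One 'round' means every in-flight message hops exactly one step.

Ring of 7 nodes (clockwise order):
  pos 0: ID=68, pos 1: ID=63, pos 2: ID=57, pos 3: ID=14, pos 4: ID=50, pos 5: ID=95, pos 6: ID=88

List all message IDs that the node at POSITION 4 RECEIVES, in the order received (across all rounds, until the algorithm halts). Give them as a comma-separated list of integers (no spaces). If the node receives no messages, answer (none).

Answer: 14,57,63,68,88,95

Derivation:
Round 1: pos1(id63) recv 68: fwd; pos2(id57) recv 63: fwd; pos3(id14) recv 57: fwd; pos4(id50) recv 14: drop; pos5(id95) recv 50: drop; pos6(id88) recv 95: fwd; pos0(id68) recv 88: fwd
Round 2: pos2(id57) recv 68: fwd; pos3(id14) recv 63: fwd; pos4(id50) recv 57: fwd; pos0(id68) recv 95: fwd; pos1(id63) recv 88: fwd
Round 3: pos3(id14) recv 68: fwd; pos4(id50) recv 63: fwd; pos5(id95) recv 57: drop; pos1(id63) recv 95: fwd; pos2(id57) recv 88: fwd
Round 4: pos4(id50) recv 68: fwd; pos5(id95) recv 63: drop; pos2(id57) recv 95: fwd; pos3(id14) recv 88: fwd
Round 5: pos5(id95) recv 68: drop; pos3(id14) recv 95: fwd; pos4(id50) recv 88: fwd
Round 6: pos4(id50) recv 95: fwd; pos5(id95) recv 88: drop
Round 7: pos5(id95) recv 95: ELECTED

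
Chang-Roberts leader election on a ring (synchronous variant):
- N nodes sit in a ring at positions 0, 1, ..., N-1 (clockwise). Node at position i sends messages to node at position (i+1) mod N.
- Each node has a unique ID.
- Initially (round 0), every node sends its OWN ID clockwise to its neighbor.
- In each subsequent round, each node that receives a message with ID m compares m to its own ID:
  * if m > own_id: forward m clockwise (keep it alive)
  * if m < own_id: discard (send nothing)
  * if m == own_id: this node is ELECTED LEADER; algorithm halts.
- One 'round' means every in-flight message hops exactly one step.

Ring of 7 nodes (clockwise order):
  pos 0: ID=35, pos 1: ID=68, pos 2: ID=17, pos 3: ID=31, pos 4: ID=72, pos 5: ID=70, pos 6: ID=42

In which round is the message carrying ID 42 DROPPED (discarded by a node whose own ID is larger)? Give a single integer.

Round 1: pos1(id68) recv 35: drop; pos2(id17) recv 68: fwd; pos3(id31) recv 17: drop; pos4(id72) recv 31: drop; pos5(id70) recv 72: fwd; pos6(id42) recv 70: fwd; pos0(id35) recv 42: fwd
Round 2: pos3(id31) recv 68: fwd; pos6(id42) recv 72: fwd; pos0(id35) recv 70: fwd; pos1(id68) recv 42: drop
Round 3: pos4(id72) recv 68: drop; pos0(id35) recv 72: fwd; pos1(id68) recv 70: fwd
Round 4: pos1(id68) recv 72: fwd; pos2(id17) recv 70: fwd
Round 5: pos2(id17) recv 72: fwd; pos3(id31) recv 70: fwd
Round 6: pos3(id31) recv 72: fwd; pos4(id72) recv 70: drop
Round 7: pos4(id72) recv 72: ELECTED
Message ID 42 originates at pos 6; dropped at pos 1 in round 2

Answer: 2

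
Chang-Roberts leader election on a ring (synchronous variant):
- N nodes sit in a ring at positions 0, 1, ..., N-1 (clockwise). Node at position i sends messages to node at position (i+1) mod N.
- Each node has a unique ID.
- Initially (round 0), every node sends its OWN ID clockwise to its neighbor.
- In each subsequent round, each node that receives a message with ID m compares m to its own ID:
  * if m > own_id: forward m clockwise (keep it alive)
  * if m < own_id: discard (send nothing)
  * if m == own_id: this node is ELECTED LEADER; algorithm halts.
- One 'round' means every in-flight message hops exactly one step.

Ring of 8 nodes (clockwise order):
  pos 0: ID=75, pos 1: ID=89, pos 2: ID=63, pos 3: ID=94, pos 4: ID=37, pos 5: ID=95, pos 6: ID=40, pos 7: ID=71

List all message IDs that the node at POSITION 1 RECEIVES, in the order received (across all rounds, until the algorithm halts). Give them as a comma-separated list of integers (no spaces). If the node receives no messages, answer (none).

Round 1: pos1(id89) recv 75: drop; pos2(id63) recv 89: fwd; pos3(id94) recv 63: drop; pos4(id37) recv 94: fwd; pos5(id95) recv 37: drop; pos6(id40) recv 95: fwd; pos7(id71) recv 40: drop; pos0(id75) recv 71: drop
Round 2: pos3(id94) recv 89: drop; pos5(id95) recv 94: drop; pos7(id71) recv 95: fwd
Round 3: pos0(id75) recv 95: fwd
Round 4: pos1(id89) recv 95: fwd
Round 5: pos2(id63) recv 95: fwd
Round 6: pos3(id94) recv 95: fwd
Round 7: pos4(id37) recv 95: fwd
Round 8: pos5(id95) recv 95: ELECTED

Answer: 75,95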